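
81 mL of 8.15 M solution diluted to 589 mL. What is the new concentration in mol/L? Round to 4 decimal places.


Dilution: M1*V1 = M2*V2, solve for M2.
M2 = M1*V1 / V2
M2 = 8.15 * 81 / 589
M2 = 660.15 / 589
M2 = 1.12079796 mol/L, rounded to 4 dp:

1.1208 mol/L


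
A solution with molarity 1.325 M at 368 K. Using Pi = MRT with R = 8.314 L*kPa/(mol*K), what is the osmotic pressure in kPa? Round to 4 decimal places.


Osmotic pressure (van't Hoff): Pi = M*R*T.
RT = 8.314 * 368 = 3059.552
Pi = 1.325 * 3059.552
Pi = 4053.9064 kPa, rounded to 4 dp:

4053.9064 kPa


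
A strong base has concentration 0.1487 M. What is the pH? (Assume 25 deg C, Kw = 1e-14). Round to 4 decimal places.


A strong base dissociates completely, so [OH-] equals the given concentration.
pOH = -log10([OH-]) = -log10(0.1487) = 0.827689
pH = 14 - pOH = 14 - 0.827689
pH = 13.172311, rounded to 4 dp:

13.1723


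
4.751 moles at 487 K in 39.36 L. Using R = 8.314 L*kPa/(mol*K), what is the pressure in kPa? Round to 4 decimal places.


PV = nRT, solve for P = nRT / V.
nRT = 4.751 * 8.314 * 487 = 19236.4094
P = 19236.4094 / 39.36
P = 488.72991362 kPa, rounded to 4 dp:

488.7299 kPa


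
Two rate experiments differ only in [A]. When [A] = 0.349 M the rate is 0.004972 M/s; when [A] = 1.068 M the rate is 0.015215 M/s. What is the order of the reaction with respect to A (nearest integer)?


Rate is proportional to [A]^n, so rate2/rate1 = ([A]2/[A]1)^n. Take logs to solve for n.
rate2/rate1 = 0.015215 / 0.004972 = 3.0601
[A]2/[A]1 = 1.068 / 0.349 = 3.0602
n = ln(3.0601) / ln(3.0602) = 1.0
Nearest integer order:

1


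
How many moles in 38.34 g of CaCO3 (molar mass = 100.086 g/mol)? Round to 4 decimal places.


n = mass / M
n = 38.34 / 100.086
n = 0.38307056 mol, rounded to 4 dp:

0.3831 mol


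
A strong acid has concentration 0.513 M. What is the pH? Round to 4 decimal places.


A strong acid dissociates completely, so [H+] equals the given concentration.
pH = -log10([H+]) = -log10(0.513)
pH = 0.28988263, rounded to 4 dp:

0.2899


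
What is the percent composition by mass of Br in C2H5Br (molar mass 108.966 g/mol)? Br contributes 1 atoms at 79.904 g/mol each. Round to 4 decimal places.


pct = 100 * (n_elem * M_elem) / M_total
mass_contribution = 1 * 79.904 = 79.904 g/mol
pct = 100 * 79.904 / 108.966
pct = 73.32929538 %, rounded to 4 dp:

73.3293 %


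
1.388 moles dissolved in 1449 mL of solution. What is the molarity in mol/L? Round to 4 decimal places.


Convert volume to liters: V_L = V_mL / 1000.
V_L = 1449 / 1000 = 1.449 L
M = n / V_L = 1.388 / 1.449
M = 0.957902 mol/L, rounded to 4 dp:

0.9579 mol/L


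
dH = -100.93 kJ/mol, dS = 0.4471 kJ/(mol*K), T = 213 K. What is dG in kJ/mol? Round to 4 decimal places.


Gibbs: dG = dH - T*dS (consistent units, dS already in kJ/(mol*K)).
T*dS = 213 * 0.4471 = 95.2323
dG = -100.93 - (95.2323)
dG = -196.1623 kJ/mol, rounded to 4 dp:

-196.1623 kJ/mol


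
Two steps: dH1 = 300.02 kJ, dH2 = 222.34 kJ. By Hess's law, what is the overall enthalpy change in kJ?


Hess's law: enthalpy is a state function, so add the step enthalpies.
dH_total = dH1 + dH2 = 300.02 + (222.34)
dH_total = 522.36 kJ:

522.36 kJ


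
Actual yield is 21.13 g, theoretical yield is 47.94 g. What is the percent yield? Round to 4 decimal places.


% yield = 100 * actual / theoretical
% yield = 100 * 21.13 / 47.94
% yield = 44.07592824 %, rounded to 4 dp:

44.0759 %


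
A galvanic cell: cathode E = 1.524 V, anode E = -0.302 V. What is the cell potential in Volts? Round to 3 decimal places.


Standard cell potential: E_cell = E_cathode - E_anode.
E_cell = 1.524 - (-0.302)
E_cell = 1.826 V, rounded to 3 dp:

1.826 V


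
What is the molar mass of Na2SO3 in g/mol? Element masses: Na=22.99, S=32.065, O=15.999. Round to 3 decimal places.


M = sum(count * atomic_mass) over atoms.
M = 2*22.99 + 1*32.065 + 3*15.999
M = 45.98 + 32.065 + 47.997
M = 126.042 g/mol, rounded to 3 dp:

126.042 g/mol


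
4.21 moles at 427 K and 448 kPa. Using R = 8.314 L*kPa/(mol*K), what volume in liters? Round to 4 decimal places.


PV = nRT, solve for V = nRT / P.
nRT = 4.21 * 8.314 * 427 = 14945.8284
V = 14945.8284 / 448
V = 33.36122411 L, rounded to 4 dp:

33.3612 L


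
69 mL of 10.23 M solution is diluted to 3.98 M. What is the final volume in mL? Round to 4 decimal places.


Dilution: M1*V1 = M2*V2, solve for V2.
V2 = M1*V1 / M2
V2 = 10.23 * 69 / 3.98
V2 = 705.87 / 3.98
V2 = 177.35427136 mL, rounded to 4 dp:

177.3543 mL


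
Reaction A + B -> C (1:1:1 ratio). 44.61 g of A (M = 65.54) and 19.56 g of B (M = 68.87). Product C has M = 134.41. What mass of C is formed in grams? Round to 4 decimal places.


Find moles of each reactant; the smaller value is the limiting reagent in a 1:1:1 reaction, so moles_C equals moles of the limiter.
n_A = mass_A / M_A = 44.61 / 65.54 = 0.680653 mol
n_B = mass_B / M_B = 19.56 / 68.87 = 0.284013 mol
Limiting reagent: B (smaller), n_limiting = 0.284013 mol
mass_C = n_limiting * M_C = 0.284013 * 134.41
mass_C = 38.17418733 g, rounded to 4 dp:

38.1742 g


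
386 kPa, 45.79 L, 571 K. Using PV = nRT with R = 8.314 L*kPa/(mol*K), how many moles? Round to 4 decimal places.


PV = nRT, solve for n = PV / (RT).
PV = 386 * 45.79 = 17674.94
RT = 8.314 * 571 = 4747.294
n = 17674.94 / 4747.294
n = 3.72316103 mol, rounded to 4 dp:

3.7232 mol


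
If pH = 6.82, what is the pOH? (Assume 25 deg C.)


At 25 deg C, pH + pOH = 14.
pOH = 14 - pH = 14 - 6.82
pOH = 7.18:

7.18


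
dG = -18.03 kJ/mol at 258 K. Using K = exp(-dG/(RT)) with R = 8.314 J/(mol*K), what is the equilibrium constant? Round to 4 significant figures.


dG is in kJ/mol; multiply by 1000 to match R in J/(mol*K).
RT = 8.314 * 258 = 2145.012 J/mol
exponent = -dG*1000 / (RT) = -(-18.03*1000) / 2145.012 = 8.40554738
K = exp(8.40554738)
K = 4471.8049, rounded to 4 significant figures:

4472


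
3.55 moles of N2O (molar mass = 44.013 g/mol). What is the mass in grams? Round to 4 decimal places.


mass = n * M
mass = 3.55 * 44.013
mass = 156.24615 g, rounded to 4 dp:

156.2462 g


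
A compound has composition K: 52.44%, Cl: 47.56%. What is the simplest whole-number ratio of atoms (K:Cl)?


Assume 100 g of compound, divide each mass% by atomic mass to get moles, then normalize by the smallest to get a raw atom ratio.
Moles per 100 g: K: 52.44/39.098 = 1.3412, Cl: 47.56/35.453 = 1.3415
Raw ratio (divide by min = 1.3412): K: 1.0, Cl: 1.0
Multiply by 1 to clear fractions: K: 1.0 ~= 1, Cl: 1.0 ~= 1
Reduce by GCD to get the simplest whole-number ratio:

1:1


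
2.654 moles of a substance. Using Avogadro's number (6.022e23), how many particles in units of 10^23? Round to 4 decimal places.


N = n * NA, then divide by 1e23 for the requested units.
N / 1e23 = n * 6.022
N / 1e23 = 2.654 * 6.022
N / 1e23 = 15.982388, rounded to 4 dp:

15.9824


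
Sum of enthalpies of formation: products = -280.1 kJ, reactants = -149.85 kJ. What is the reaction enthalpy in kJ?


dH_rxn = sum(dH_f products) - sum(dH_f reactants)
dH_rxn = -280.1 - (-149.85)
dH_rxn = -130.25 kJ:

-130.25 kJ


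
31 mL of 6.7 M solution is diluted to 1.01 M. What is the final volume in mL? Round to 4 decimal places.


Dilution: M1*V1 = M2*V2, solve for V2.
V2 = M1*V1 / M2
V2 = 6.7 * 31 / 1.01
V2 = 207.7 / 1.01
V2 = 205.64356436 mL, rounded to 4 dp:

205.6436 mL


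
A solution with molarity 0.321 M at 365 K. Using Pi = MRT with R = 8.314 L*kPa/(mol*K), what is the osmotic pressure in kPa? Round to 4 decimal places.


Osmotic pressure (van't Hoff): Pi = M*R*T.
RT = 8.314 * 365 = 3034.61
Pi = 0.321 * 3034.61
Pi = 974.10981 kPa, rounded to 4 dp:

974.1098 kPa


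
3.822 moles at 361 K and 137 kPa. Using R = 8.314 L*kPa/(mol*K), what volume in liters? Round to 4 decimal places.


PV = nRT, solve for V = nRT / P.
nRT = 3.822 * 8.314 * 361 = 11471.175
V = 11471.175 / 137
V = 83.73120438 L, rounded to 4 dp:

83.7312 L


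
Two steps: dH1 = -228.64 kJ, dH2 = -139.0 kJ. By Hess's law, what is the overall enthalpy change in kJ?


Hess's law: enthalpy is a state function, so add the step enthalpies.
dH_total = dH1 + dH2 = -228.64 + (-139.0)
dH_total = -367.64 kJ:

-367.64 kJ


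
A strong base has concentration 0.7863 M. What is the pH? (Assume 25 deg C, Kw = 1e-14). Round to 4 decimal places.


A strong base dissociates completely, so [OH-] equals the given concentration.
pOH = -log10([OH-]) = -log10(0.7863) = 0.104412
pH = 14 - pOH = 14 - 0.104412
pH = 13.895588, rounded to 4 dp:

13.8956


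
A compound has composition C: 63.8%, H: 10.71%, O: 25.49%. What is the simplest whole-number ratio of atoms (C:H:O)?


Assume 100 g of compound, divide each mass% by atomic mass to get moles, then normalize by the smallest to get a raw atom ratio.
Moles per 100 g: C: 63.8/12.011 = 5.3118, H: 10.71/1.008 = 10.625, O: 25.49/15.999 = 1.5932
Raw ratio (divide by min = 1.5932): C: 3.334, H: 6.669, O: 1.0
Multiply by 3 to clear fractions: C: 10.002 ~= 10, H: 20.007 ~= 20, O: 3.0 ~= 3
Reduce by GCD to get the simplest whole-number ratio:

10:20:3


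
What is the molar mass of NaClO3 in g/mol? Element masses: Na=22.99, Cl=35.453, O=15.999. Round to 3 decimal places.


M = sum(count * atomic_mass) over atoms.
M = 1*22.99 + 1*35.453 + 3*15.999
M = 22.99 + 35.453 + 47.997
M = 106.44 g/mol, rounded to 3 dp:

106.440 g/mol


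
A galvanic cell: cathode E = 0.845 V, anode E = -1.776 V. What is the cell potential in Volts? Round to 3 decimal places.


Standard cell potential: E_cell = E_cathode - E_anode.
E_cell = 0.845 - (-1.776)
E_cell = 2.621 V, rounded to 3 dp:

2.621 V


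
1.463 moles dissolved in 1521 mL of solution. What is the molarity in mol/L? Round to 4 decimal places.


Convert volume to liters: V_L = V_mL / 1000.
V_L = 1521 / 1000 = 1.521 L
M = n / V_L = 1.463 / 1.521
M = 0.96186719 mol/L, rounded to 4 dp:

0.9619 mol/L


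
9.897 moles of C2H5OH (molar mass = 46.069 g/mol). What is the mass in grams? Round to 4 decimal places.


mass = n * M
mass = 9.897 * 46.069
mass = 455.944893 g, rounded to 4 dp:

455.9449 g


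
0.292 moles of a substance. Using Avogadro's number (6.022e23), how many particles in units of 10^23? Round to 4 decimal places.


N = n * NA, then divide by 1e23 for the requested units.
N / 1e23 = n * 6.022
N / 1e23 = 0.292 * 6.022
N / 1e23 = 1.758424, rounded to 4 dp:

1.7584


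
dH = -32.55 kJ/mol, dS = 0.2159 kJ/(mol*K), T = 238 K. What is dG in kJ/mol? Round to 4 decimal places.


Gibbs: dG = dH - T*dS (consistent units, dS already in kJ/(mol*K)).
T*dS = 238 * 0.2159 = 51.3842
dG = -32.55 - (51.3842)
dG = -83.9342 kJ/mol, rounded to 4 dp:

-83.9342 kJ/mol


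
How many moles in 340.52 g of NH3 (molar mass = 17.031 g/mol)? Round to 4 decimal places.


n = mass / M
n = 340.52 / 17.031
n = 19.99412835 mol, rounded to 4 dp:

19.9941 mol


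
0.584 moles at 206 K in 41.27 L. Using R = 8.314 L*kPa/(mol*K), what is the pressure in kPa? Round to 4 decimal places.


PV = nRT, solve for P = nRT / V.
nRT = 0.584 * 8.314 * 206 = 1000.2075
P = 1000.2075 / 41.27
P = 24.2357039 kPa, rounded to 4 dp:

24.2357 kPa


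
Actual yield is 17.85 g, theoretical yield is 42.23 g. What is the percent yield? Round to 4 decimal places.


% yield = 100 * actual / theoretical
% yield = 100 * 17.85 / 42.23
% yield = 42.26852948 %, rounded to 4 dp:

42.2685 %


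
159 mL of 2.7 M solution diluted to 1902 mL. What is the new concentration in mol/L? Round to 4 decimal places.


Dilution: M1*V1 = M2*V2, solve for M2.
M2 = M1*V1 / V2
M2 = 2.7 * 159 / 1902
M2 = 429.3 / 1902
M2 = 0.22570978 mol/L, rounded to 4 dp:

0.2257 mol/L


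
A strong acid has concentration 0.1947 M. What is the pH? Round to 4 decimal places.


A strong acid dissociates completely, so [H+] equals the given concentration.
pH = -log10([H+]) = -log10(0.1947)
pH = 0.71063405, rounded to 4 dp:

0.7106


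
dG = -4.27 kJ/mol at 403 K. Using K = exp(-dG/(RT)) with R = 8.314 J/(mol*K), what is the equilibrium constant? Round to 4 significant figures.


dG is in kJ/mol; multiply by 1000 to match R in J/(mol*K).
RT = 8.314 * 403 = 3350.542 J/mol
exponent = -dG*1000 / (RT) = -(-4.27*1000) / 3350.542 = 1.27442068
K = exp(1.27442068)
K = 3.5766288, rounded to 4 significant figures:

3.577


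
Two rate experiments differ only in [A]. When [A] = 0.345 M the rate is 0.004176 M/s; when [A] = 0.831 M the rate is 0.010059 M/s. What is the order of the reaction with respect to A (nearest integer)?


Rate is proportional to [A]^n, so rate2/rate1 = ([A]2/[A]1)^n. Take logs to solve for n.
rate2/rate1 = 0.010059 / 0.004176 = 2.4088
[A]2/[A]1 = 0.831 / 0.345 = 2.4087
n = ln(2.4088) / ln(2.4087) = 1.0
Nearest integer order:

1


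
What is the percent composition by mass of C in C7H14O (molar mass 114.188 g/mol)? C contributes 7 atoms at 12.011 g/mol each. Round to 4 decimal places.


pct = 100 * (n_elem * M_elem) / M_total
mass_contribution = 7 * 12.011 = 84.077 g/mol
pct = 100 * 84.077 / 114.188
pct = 73.63032893 %, rounded to 4 dp:

73.6303 %


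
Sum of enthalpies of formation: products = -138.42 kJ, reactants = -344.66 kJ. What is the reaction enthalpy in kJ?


dH_rxn = sum(dH_f products) - sum(dH_f reactants)
dH_rxn = -138.42 - (-344.66)
dH_rxn = 206.24 kJ:

206.24 kJ


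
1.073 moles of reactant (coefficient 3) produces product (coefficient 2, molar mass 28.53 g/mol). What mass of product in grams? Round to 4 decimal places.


Use the coefficient ratio to convert reactant moles to product moles, then multiply by the product's molar mass.
moles_P = moles_R * (coeff_P / coeff_R) = 1.073 * (2/3) = 0.715333
mass_P = moles_P * M_P = 0.715333 * 28.53
mass_P = 20.40845049 g, rounded to 4 dp:

20.4085 g


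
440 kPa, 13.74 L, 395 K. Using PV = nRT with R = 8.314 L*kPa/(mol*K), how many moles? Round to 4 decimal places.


PV = nRT, solve for n = PV / (RT).
PV = 440 * 13.74 = 6045.6
RT = 8.314 * 395 = 3284.03
n = 6045.6 / 3284.03
n = 1.84090888 mol, rounded to 4 dp:

1.8409 mol


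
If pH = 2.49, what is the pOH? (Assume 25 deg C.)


At 25 deg C, pH + pOH = 14.
pOH = 14 - pH = 14 - 2.49
pOH = 11.51:

11.51


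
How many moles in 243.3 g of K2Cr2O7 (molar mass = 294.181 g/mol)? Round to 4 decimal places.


n = mass / M
n = 243.3 / 294.181
n = 0.82704186 mol, rounded to 4 dp:

0.8270 mol


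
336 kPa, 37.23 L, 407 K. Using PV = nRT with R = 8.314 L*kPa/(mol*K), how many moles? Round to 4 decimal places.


PV = nRT, solve for n = PV / (RT).
PV = 336 * 37.23 = 12509.28
RT = 8.314 * 407 = 3383.798
n = 12509.28 / 3383.798
n = 3.69681642 mol, rounded to 4 dp:

3.6968 mol


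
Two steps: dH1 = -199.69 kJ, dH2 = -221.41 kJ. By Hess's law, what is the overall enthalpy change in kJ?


Hess's law: enthalpy is a state function, so add the step enthalpies.
dH_total = dH1 + dH2 = -199.69 + (-221.41)
dH_total = -421.1 kJ:

-421.10 kJ


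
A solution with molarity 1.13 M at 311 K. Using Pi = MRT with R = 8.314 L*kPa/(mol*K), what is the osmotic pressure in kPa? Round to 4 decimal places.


Osmotic pressure (van't Hoff): Pi = M*R*T.
RT = 8.314 * 311 = 2585.654
Pi = 1.13 * 2585.654
Pi = 2921.78902 kPa, rounded to 4 dp:

2921.7890 kPa


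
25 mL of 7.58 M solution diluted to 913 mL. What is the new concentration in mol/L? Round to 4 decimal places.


Dilution: M1*V1 = M2*V2, solve for M2.
M2 = M1*V1 / V2
M2 = 7.58 * 25 / 913
M2 = 189.5 / 913
M2 = 0.2075575 mol/L, rounded to 4 dp:

0.2076 mol/L


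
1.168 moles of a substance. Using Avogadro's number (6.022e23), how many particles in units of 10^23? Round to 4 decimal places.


N = n * NA, then divide by 1e23 for the requested units.
N / 1e23 = n * 6.022
N / 1e23 = 1.168 * 6.022
N / 1e23 = 7.033696, rounded to 4 dp:

7.0337


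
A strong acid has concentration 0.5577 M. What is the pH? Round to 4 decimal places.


A strong acid dissociates completely, so [H+] equals the given concentration.
pH = -log10([H+]) = -log10(0.5577)
pH = 0.25359936, rounded to 4 dp:

0.2536


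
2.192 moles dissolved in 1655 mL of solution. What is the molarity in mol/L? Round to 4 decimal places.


Convert volume to liters: V_L = V_mL / 1000.
V_L = 1655 / 1000 = 1.655 L
M = n / V_L = 2.192 / 1.655
M = 1.3244713 mol/L, rounded to 4 dp:

1.3245 mol/L


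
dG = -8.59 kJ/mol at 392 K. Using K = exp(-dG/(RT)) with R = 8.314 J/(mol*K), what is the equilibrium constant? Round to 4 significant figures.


dG is in kJ/mol; multiply by 1000 to match R in J/(mol*K).
RT = 8.314 * 392 = 3259.088 J/mol
exponent = -dG*1000 / (RT) = -(-8.59*1000) / 3259.088 = 2.63570668
K = exp(2.63570668)
K = 13.953169, rounded to 4 significant figures:

13.95


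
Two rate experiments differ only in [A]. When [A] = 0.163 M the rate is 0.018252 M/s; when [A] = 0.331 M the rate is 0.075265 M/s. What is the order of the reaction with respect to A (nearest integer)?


Rate is proportional to [A]^n, so rate2/rate1 = ([A]2/[A]1)^n. Take logs to solve for n.
rate2/rate1 = 0.075265 / 0.018252 = 4.1237
[A]2/[A]1 = 0.331 / 0.163 = 2.0307
n = ln(4.1237) / ln(2.0307) = 2.0
Nearest integer order:

2


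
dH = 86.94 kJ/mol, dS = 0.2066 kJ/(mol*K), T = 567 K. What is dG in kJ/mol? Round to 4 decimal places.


Gibbs: dG = dH - T*dS (consistent units, dS already in kJ/(mol*K)).
T*dS = 567 * 0.2066 = 117.1422
dG = 86.94 - (117.1422)
dG = -30.2022 kJ/mol, rounded to 4 dp:

-30.2022 kJ/mol


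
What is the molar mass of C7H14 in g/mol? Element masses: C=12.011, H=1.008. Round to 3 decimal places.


M = sum(count * atomic_mass) over atoms.
M = 7*12.011 + 14*1.008
M = 84.077 + 14.112
M = 98.189 g/mol, rounded to 3 dp:

98.189 g/mol


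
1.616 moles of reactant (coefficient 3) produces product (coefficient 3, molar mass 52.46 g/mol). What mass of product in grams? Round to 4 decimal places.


Use the coefficient ratio to convert reactant moles to product moles, then multiply by the product's molar mass.
moles_P = moles_R * (coeff_P / coeff_R) = 1.616 * (3/3) = 1.616
mass_P = moles_P * M_P = 1.616 * 52.46
mass_P = 84.77536 g, rounded to 4 dp:

84.7754 g


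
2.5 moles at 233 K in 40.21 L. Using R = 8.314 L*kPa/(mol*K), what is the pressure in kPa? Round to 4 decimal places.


PV = nRT, solve for P = nRT / V.
nRT = 2.5 * 8.314 * 233 = 4842.905
P = 4842.905 / 40.21
P = 120.44031335 kPa, rounded to 4 dp:

120.4403 kPa


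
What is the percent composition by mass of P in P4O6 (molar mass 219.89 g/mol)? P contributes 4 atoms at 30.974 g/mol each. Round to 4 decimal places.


pct = 100 * (n_elem * M_elem) / M_total
mass_contribution = 4 * 30.974 = 123.896 g/mol
pct = 100 * 123.896 / 219.89
pct = 56.3445359 %, rounded to 4 dp:

56.3445 %


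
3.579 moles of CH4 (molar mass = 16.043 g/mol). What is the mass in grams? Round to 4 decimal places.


mass = n * M
mass = 3.579 * 16.043
mass = 57.417897 g, rounded to 4 dp:

57.4179 g


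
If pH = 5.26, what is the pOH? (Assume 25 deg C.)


At 25 deg C, pH + pOH = 14.
pOH = 14 - pH = 14 - 5.26
pOH = 8.74:

8.74


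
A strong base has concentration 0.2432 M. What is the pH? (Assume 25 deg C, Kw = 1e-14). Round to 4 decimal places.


A strong base dissociates completely, so [OH-] equals the given concentration.
pOH = -log10([OH-]) = -log10(0.2432) = 0.614036
pH = 14 - pOH = 14 - 0.614036
pH = 13.385964, rounded to 4 dp:

13.3860


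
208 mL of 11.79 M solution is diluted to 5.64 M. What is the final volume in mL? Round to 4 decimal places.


Dilution: M1*V1 = M2*V2, solve for V2.
V2 = M1*V1 / M2
V2 = 11.79 * 208 / 5.64
V2 = 2452.32 / 5.64
V2 = 434.80851064 mL, rounded to 4 dp:

434.8085 mL


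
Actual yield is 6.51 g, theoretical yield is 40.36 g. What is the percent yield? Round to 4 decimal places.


% yield = 100 * actual / theoretical
% yield = 100 * 6.51 / 40.36
% yield = 16.12983152 %, rounded to 4 dp:

16.1298 %


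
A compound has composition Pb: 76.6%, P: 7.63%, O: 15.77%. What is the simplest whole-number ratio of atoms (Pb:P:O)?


Assume 100 g of compound, divide each mass% by atomic mass to get moles, then normalize by the smallest to get a raw atom ratio.
Moles per 100 g: Pb: 76.6/207.2 = 0.3697, P: 7.63/30.974 = 0.2463, O: 15.77/15.999 = 0.9857
Raw ratio (divide by min = 0.2463): Pb: 1.501, P: 1.0, O: 4.001
Multiply by 2 to clear fractions: Pb: 3.002 ~= 3, P: 2.0 ~= 2, O: 8.003 ~= 8
Reduce by GCD to get the simplest whole-number ratio:

3:2:8


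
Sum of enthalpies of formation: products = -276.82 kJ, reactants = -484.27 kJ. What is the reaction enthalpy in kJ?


dH_rxn = sum(dH_f products) - sum(dH_f reactants)
dH_rxn = -276.82 - (-484.27)
dH_rxn = 207.45 kJ:

207.45 kJ


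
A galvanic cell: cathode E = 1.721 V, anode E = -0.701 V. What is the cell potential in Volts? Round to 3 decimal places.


Standard cell potential: E_cell = E_cathode - E_anode.
E_cell = 1.721 - (-0.701)
E_cell = 2.422 V, rounded to 3 dp:

2.422 V


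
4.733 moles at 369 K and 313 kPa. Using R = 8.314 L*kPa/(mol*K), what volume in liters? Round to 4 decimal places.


PV = nRT, solve for V = nRT / P.
nRT = 4.733 * 8.314 * 369 = 14520.2098
V = 14520.2098 / 313
V = 46.39044665 L, rounded to 4 dp:

46.3904 L


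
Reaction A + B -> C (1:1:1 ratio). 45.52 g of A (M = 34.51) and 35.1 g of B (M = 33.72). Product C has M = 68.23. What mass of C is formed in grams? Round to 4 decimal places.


Find moles of each reactant; the smaller value is the limiting reagent in a 1:1:1 reaction, so moles_C equals moles of the limiter.
n_A = mass_A / M_A = 45.52 / 34.51 = 1.319038 mol
n_B = mass_B / M_B = 35.1 / 33.72 = 1.040925 mol
Limiting reagent: B (smaller), n_limiting = 1.040925 mol
mass_C = n_limiting * M_C = 1.040925 * 68.23
mass_C = 71.02231275 g, rounded to 4 dp:

71.0223 g


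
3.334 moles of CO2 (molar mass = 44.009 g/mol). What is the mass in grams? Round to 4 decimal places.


mass = n * M
mass = 3.334 * 44.009
mass = 146.726006 g, rounded to 4 dp:

146.7260 g


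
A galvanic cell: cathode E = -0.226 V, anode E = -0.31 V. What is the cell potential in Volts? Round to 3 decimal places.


Standard cell potential: E_cell = E_cathode - E_anode.
E_cell = -0.226 - (-0.31)
E_cell = 0.084 V, rounded to 3 dp:

0.084 V


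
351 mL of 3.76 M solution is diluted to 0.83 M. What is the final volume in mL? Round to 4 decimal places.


Dilution: M1*V1 = M2*V2, solve for V2.
V2 = M1*V1 / M2
V2 = 3.76 * 351 / 0.83
V2 = 1319.76 / 0.83
V2 = 1590.07228916 mL, rounded to 4 dp:

1590.0723 mL


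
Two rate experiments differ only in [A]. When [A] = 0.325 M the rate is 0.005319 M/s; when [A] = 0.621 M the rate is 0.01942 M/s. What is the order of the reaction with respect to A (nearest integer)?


Rate is proportional to [A]^n, so rate2/rate1 = ([A]2/[A]1)^n. Take logs to solve for n.
rate2/rate1 = 0.01942 / 0.005319 = 3.6511
[A]2/[A]1 = 0.621 / 0.325 = 1.9108
n = ln(3.6511) / ln(1.9108) = 2.0
Nearest integer order:

2


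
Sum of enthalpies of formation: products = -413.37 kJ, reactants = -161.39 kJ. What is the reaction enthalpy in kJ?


dH_rxn = sum(dH_f products) - sum(dH_f reactants)
dH_rxn = -413.37 - (-161.39)
dH_rxn = -251.98 kJ:

-251.98 kJ


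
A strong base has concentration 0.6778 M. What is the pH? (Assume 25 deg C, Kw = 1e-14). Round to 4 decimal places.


A strong base dissociates completely, so [OH-] equals the given concentration.
pOH = -log10([OH-]) = -log10(0.6778) = 0.168898
pH = 14 - pOH = 14 - 0.168898
pH = 13.831102, rounded to 4 dp:

13.8311


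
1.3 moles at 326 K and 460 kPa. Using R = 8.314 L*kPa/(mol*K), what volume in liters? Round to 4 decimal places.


PV = nRT, solve for V = nRT / P.
nRT = 1.3 * 8.314 * 326 = 3523.4732
V = 3523.4732 / 460
V = 7.65972435 L, rounded to 4 dp:

7.6597 L


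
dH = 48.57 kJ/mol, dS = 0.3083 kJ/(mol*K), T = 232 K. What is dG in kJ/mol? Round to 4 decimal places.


Gibbs: dG = dH - T*dS (consistent units, dS already in kJ/(mol*K)).
T*dS = 232 * 0.3083 = 71.5256
dG = 48.57 - (71.5256)
dG = -22.9556 kJ/mol, rounded to 4 dp:

-22.9556 kJ/mol


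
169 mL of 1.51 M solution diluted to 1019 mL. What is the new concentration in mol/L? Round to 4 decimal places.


Dilution: M1*V1 = M2*V2, solve for M2.
M2 = M1*V1 / V2
M2 = 1.51 * 169 / 1019
M2 = 255.19 / 1019
M2 = 0.2504318 mol/L, rounded to 4 dp:

0.2504 mol/L


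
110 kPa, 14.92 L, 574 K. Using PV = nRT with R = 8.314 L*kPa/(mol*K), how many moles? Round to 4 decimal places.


PV = nRT, solve for n = PV / (RT).
PV = 110 * 14.92 = 1641.2
RT = 8.314 * 574 = 4772.236
n = 1641.2 / 4772.236
n = 0.34390588 mol, rounded to 4 dp:

0.3439 mol


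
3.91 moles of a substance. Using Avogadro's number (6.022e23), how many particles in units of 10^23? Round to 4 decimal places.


N = n * NA, then divide by 1e23 for the requested units.
N / 1e23 = n * 6.022
N / 1e23 = 3.91 * 6.022
N / 1e23 = 23.54602, rounded to 4 dp:

23.5460


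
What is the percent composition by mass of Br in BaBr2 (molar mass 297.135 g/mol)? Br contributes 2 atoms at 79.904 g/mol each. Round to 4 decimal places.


pct = 100 * (n_elem * M_elem) / M_total
mass_contribution = 2 * 79.904 = 159.808 g/mol
pct = 100 * 159.808 / 297.135
pct = 53.78296061 %, rounded to 4 dp:

53.7830 %


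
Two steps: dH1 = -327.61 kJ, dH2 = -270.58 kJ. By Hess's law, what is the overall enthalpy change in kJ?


Hess's law: enthalpy is a state function, so add the step enthalpies.
dH_total = dH1 + dH2 = -327.61 + (-270.58)
dH_total = -598.19 kJ:

-598.19 kJ


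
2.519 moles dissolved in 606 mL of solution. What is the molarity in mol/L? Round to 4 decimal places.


Convert volume to liters: V_L = V_mL / 1000.
V_L = 606 / 1000 = 0.606 L
M = n / V_L = 2.519 / 0.606
M = 4.15676568 mol/L, rounded to 4 dp:

4.1568 mol/L


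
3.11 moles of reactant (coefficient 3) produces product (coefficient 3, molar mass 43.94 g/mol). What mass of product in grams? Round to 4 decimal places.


Use the coefficient ratio to convert reactant moles to product moles, then multiply by the product's molar mass.
moles_P = moles_R * (coeff_P / coeff_R) = 3.11 * (3/3) = 3.11
mass_P = moles_P * M_P = 3.11 * 43.94
mass_P = 136.6534 g, rounded to 4 dp:

136.6534 g


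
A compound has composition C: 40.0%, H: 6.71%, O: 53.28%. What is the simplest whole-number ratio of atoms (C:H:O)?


Assume 100 g of compound, divide each mass% by atomic mass to get moles, then normalize by the smallest to get a raw atom ratio.
Moles per 100 g: C: 40.0/12.011 = 3.3303, H: 6.71/1.008 = 6.6567, O: 53.28/15.999 = 3.3302
Raw ratio (divide by min = 3.3302): C: 1.0, H: 1.999, O: 1.0
Multiply by 1 to clear fractions: C: 1.0 ~= 1, H: 1.999 ~= 2, O: 1.0 ~= 1
Reduce by GCD to get the simplest whole-number ratio:

1:2:1


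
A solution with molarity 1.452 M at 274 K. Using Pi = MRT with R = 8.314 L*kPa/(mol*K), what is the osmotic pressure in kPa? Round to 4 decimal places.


Osmotic pressure (van't Hoff): Pi = M*R*T.
RT = 8.314 * 274 = 2278.036
Pi = 1.452 * 2278.036
Pi = 3307.708272 kPa, rounded to 4 dp:

3307.7083 kPa


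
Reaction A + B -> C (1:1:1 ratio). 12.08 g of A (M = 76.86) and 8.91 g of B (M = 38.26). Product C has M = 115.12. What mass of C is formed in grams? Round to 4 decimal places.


Find moles of each reactant; the smaller value is the limiting reagent in a 1:1:1 reaction, so moles_C equals moles of the limiter.
n_A = mass_A / M_A = 12.08 / 76.86 = 0.157169 mol
n_B = mass_B / M_B = 8.91 / 38.26 = 0.23288 mol
Limiting reagent: A (smaller), n_limiting = 0.157169 mol
mass_C = n_limiting * M_C = 0.157169 * 115.12
mass_C = 18.09329528 g, rounded to 4 dp:

18.0933 g


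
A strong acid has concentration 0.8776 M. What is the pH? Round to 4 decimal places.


A strong acid dissociates completely, so [H+] equals the given concentration.
pH = -log10([H+]) = -log10(0.8776)
pH = 0.05670339, rounded to 4 dp:

0.0567


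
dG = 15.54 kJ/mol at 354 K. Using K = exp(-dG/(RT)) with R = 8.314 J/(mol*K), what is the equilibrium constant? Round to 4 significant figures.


dG is in kJ/mol; multiply by 1000 to match R in J/(mol*K).
RT = 8.314 * 354 = 2943.156 J/mol
exponent = -dG*1000 / (RT) = -(15.54*1000) / 2943.156 = -5.28004632
K = exp(-5.28004632)
K = 0.0050921949, rounded to 4 significant figures:

0.005092


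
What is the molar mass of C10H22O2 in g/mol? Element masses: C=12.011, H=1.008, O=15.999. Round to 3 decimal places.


M = sum(count * atomic_mass) over atoms.
M = 10*12.011 + 22*1.008 + 2*15.999
M = 120.11 + 22.176 + 31.998
M = 174.284 g/mol, rounded to 3 dp:

174.284 g/mol


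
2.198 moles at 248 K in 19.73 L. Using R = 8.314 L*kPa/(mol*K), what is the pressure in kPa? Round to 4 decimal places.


PV = nRT, solve for P = nRT / V.
nRT = 2.198 * 8.314 * 248 = 4531.9947
P = 4531.9947 / 19.73
P = 229.70069437 kPa, rounded to 4 dp:

229.7007 kPa


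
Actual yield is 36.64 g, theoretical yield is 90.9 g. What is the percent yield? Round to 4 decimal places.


% yield = 100 * actual / theoretical
% yield = 100 * 36.64 / 90.9
% yield = 40.3080308 %, rounded to 4 dp:

40.3080 %


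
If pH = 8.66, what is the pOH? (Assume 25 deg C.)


At 25 deg C, pH + pOH = 14.
pOH = 14 - pH = 14 - 8.66
pOH = 5.34:

5.34


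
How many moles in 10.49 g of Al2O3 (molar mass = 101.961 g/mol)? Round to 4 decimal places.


n = mass / M
n = 10.49 / 101.961
n = 0.10288247 mol, rounded to 4 dp:

0.1029 mol


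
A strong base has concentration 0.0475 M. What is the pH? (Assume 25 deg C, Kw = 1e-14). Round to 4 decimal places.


A strong base dissociates completely, so [OH-] equals the given concentration.
pOH = -log10([OH-]) = -log10(0.0475) = 1.323306
pH = 14 - pOH = 14 - 1.323306
pH = 12.676694, rounded to 4 dp:

12.6767


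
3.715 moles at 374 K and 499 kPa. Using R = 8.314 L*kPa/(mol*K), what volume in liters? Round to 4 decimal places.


PV = nRT, solve for V = nRT / P.
nRT = 3.715 * 8.314 * 374 = 11551.5547
V = 11551.5547 / 499
V = 23.14940822 L, rounded to 4 dp:

23.1494 L


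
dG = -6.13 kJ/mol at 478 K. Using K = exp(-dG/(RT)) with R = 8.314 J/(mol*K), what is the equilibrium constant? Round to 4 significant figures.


dG is in kJ/mol; multiply by 1000 to match R in J/(mol*K).
RT = 8.314 * 478 = 3974.092 J/mol
exponent = -dG*1000 / (RT) = -(-6.13*1000) / 3974.092 = 1.54249071
K = exp(1.54249071)
K = 4.6762229, rounded to 4 significant figures:

4.676


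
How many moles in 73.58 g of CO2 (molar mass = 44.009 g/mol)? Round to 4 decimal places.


n = mass / M
n = 73.58 / 44.009
n = 1.67193074 mol, rounded to 4 dp:

1.6719 mol


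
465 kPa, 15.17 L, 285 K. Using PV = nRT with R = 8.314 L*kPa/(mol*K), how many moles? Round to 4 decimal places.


PV = nRT, solve for n = PV / (RT).
PV = 465 * 15.17 = 7054.05
RT = 8.314 * 285 = 2369.49
n = 7054.05 / 2369.49
n = 2.97703303 mol, rounded to 4 dp:

2.9770 mol


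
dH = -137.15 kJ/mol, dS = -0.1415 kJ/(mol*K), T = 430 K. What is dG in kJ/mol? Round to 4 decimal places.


Gibbs: dG = dH - T*dS (consistent units, dS already in kJ/(mol*K)).
T*dS = 430 * -0.1415 = -60.845
dG = -137.15 - (-60.845)
dG = -76.305 kJ/mol, rounded to 4 dp:

-76.3050 kJ/mol


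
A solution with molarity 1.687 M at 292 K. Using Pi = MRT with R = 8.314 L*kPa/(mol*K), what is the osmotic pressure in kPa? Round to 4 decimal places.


Osmotic pressure (van't Hoff): Pi = M*R*T.
RT = 8.314 * 292 = 2427.688
Pi = 1.687 * 2427.688
Pi = 4095.509656 kPa, rounded to 4 dp:

4095.5097 kPa


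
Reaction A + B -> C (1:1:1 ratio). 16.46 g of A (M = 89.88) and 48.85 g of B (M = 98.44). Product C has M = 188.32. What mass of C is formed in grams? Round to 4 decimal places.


Find moles of each reactant; the smaller value is the limiting reagent in a 1:1:1 reaction, so moles_C equals moles of the limiter.
n_A = mass_A / M_A = 16.46 / 89.88 = 0.183133 mol
n_B = mass_B / M_B = 48.85 / 98.44 = 0.496241 mol
Limiting reagent: A (smaller), n_limiting = 0.183133 mol
mass_C = n_limiting * M_C = 0.183133 * 188.32
mass_C = 34.48760656 g, rounded to 4 dp:

34.4876 g


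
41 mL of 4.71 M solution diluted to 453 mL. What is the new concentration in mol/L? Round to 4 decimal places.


Dilution: M1*V1 = M2*V2, solve for M2.
M2 = M1*V1 / V2
M2 = 4.71 * 41 / 453
M2 = 193.11 / 453
M2 = 0.42629139 mol/L, rounded to 4 dp:

0.4263 mol/L


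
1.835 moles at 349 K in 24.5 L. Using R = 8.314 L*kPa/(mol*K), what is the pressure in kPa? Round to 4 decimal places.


PV = nRT, solve for P = nRT / V.
nRT = 1.835 * 8.314 * 349 = 5324.4103
P = 5324.4103 / 24.5
P = 217.32286939 kPa, rounded to 4 dp:

217.3229 kPa


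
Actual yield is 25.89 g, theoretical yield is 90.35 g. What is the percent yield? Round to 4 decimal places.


% yield = 100 * actual / theoretical
% yield = 100 * 25.89 / 90.35
% yield = 28.65522966 %, rounded to 4 dp:

28.6552 %


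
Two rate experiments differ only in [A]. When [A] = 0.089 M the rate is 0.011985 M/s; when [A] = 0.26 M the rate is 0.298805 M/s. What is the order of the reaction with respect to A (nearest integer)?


Rate is proportional to [A]^n, so rate2/rate1 = ([A]2/[A]1)^n. Take logs to solve for n.
rate2/rate1 = 0.298805 / 0.011985 = 24.9316
[A]2/[A]1 = 0.26 / 0.089 = 2.9213
n = ln(24.9316) / ln(2.9213) = 3.0
Nearest integer order:

3


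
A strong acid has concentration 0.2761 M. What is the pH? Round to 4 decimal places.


A strong acid dissociates completely, so [H+] equals the given concentration.
pH = -log10([H+]) = -log10(0.2761)
pH = 0.55893359, rounded to 4 dp:

0.5589


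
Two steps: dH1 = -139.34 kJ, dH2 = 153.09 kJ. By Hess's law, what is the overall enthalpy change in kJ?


Hess's law: enthalpy is a state function, so add the step enthalpies.
dH_total = dH1 + dH2 = -139.34 + (153.09)
dH_total = 13.75 kJ:

13.75 kJ


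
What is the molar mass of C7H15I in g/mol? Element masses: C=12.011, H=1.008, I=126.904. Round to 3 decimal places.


M = sum(count * atomic_mass) over atoms.
M = 7*12.011 + 15*1.008 + 1*126.904
M = 84.077 + 15.12 + 126.904
M = 226.101 g/mol, rounded to 3 dp:

226.101 g/mol


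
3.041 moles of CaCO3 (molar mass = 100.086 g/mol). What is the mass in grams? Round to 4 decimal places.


mass = n * M
mass = 3.041 * 100.086
mass = 304.361526 g, rounded to 4 dp:

304.3615 g


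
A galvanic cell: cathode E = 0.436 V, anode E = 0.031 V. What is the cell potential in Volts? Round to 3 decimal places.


Standard cell potential: E_cell = E_cathode - E_anode.
E_cell = 0.436 - (0.031)
E_cell = 0.405 V, rounded to 3 dp:

0.405 V


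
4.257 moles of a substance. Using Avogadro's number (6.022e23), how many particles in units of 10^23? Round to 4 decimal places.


N = n * NA, then divide by 1e23 for the requested units.
N / 1e23 = n * 6.022
N / 1e23 = 4.257 * 6.022
N / 1e23 = 25.635654, rounded to 4 dp:

25.6357


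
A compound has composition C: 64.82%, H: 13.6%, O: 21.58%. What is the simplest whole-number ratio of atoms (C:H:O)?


Assume 100 g of compound, divide each mass% by atomic mass to get moles, then normalize by the smallest to get a raw atom ratio.
Moles per 100 g: C: 64.82/12.011 = 5.3967, H: 13.6/1.008 = 13.4921, O: 21.58/15.999 = 1.3488
Raw ratio (divide by min = 1.3488): C: 4.001, H: 10.003, O: 1.0
Multiply by 1 to clear fractions: C: 4.001 ~= 4, H: 10.003 ~= 10, O: 1.0 ~= 1
Reduce by GCD to get the simplest whole-number ratio:

4:10:1


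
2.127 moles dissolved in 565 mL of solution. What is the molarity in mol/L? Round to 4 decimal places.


Convert volume to liters: V_L = V_mL / 1000.
V_L = 565 / 1000 = 0.565 L
M = n / V_L = 2.127 / 0.565
M = 3.76460177 mol/L, rounded to 4 dp:

3.7646 mol/L


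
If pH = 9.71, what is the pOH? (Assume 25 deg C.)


At 25 deg C, pH + pOH = 14.
pOH = 14 - pH = 14 - 9.71
pOH = 4.29:

4.29


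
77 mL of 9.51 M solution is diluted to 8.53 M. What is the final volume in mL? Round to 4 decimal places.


Dilution: M1*V1 = M2*V2, solve for V2.
V2 = M1*V1 / M2
V2 = 9.51 * 77 / 8.53
V2 = 732.27 / 8.53
V2 = 85.84642438 mL, rounded to 4 dp:

85.8464 mL


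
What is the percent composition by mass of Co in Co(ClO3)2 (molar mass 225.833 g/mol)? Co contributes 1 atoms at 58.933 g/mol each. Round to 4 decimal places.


pct = 100 * (n_elem * M_elem) / M_total
mass_contribution = 1 * 58.933 = 58.933 g/mol
pct = 100 * 58.933 / 225.833
pct = 26.09583188 %, rounded to 4 dp:

26.0958 %


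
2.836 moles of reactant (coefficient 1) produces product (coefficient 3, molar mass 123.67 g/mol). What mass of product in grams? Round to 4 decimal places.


Use the coefficient ratio to convert reactant moles to product moles, then multiply by the product's molar mass.
moles_P = moles_R * (coeff_P / coeff_R) = 2.836 * (3/1) = 8.508
mass_P = moles_P * M_P = 8.508 * 123.67
mass_P = 1052.18436 g, rounded to 4 dp:

1052.1844 g


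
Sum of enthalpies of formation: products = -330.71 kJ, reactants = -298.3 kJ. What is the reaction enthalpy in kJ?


dH_rxn = sum(dH_f products) - sum(dH_f reactants)
dH_rxn = -330.71 - (-298.3)
dH_rxn = -32.41 kJ:

-32.41 kJ


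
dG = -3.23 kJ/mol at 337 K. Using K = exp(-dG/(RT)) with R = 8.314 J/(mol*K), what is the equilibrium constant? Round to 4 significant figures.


dG is in kJ/mol; multiply by 1000 to match R in J/(mol*K).
RT = 8.314 * 337 = 2801.818 J/mol
exponent = -dG*1000 / (RT) = -(-3.23*1000) / 2801.818 = 1.15282292
K = exp(1.15282292)
K = 3.1671208, rounded to 4 significant figures:

3.167


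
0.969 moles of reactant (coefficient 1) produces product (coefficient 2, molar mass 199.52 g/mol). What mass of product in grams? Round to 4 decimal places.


Use the coefficient ratio to convert reactant moles to product moles, then multiply by the product's molar mass.
moles_P = moles_R * (coeff_P / coeff_R) = 0.969 * (2/1) = 1.938
mass_P = moles_P * M_P = 1.938 * 199.52
mass_P = 386.66976 g, rounded to 4 dp:

386.6698 g


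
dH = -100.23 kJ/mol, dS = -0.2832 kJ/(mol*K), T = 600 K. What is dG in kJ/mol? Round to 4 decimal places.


Gibbs: dG = dH - T*dS (consistent units, dS already in kJ/(mol*K)).
T*dS = 600 * -0.2832 = -169.92
dG = -100.23 - (-169.92)
dG = 69.69 kJ/mol, rounded to 4 dp:

69.6900 kJ/mol


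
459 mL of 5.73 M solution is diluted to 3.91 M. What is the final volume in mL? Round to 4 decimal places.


Dilution: M1*V1 = M2*V2, solve for V2.
V2 = M1*V1 / M2
V2 = 5.73 * 459 / 3.91
V2 = 2630.07 / 3.91
V2 = 672.65217391 mL, rounded to 4 dp:

672.6522 mL


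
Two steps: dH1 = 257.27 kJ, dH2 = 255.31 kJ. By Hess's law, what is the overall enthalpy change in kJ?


Hess's law: enthalpy is a state function, so add the step enthalpies.
dH_total = dH1 + dH2 = 257.27 + (255.31)
dH_total = 512.58 kJ:

512.58 kJ


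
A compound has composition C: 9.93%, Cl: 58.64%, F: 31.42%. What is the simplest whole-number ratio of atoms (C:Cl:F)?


Assume 100 g of compound, divide each mass% by atomic mass to get moles, then normalize by the smallest to get a raw atom ratio.
Moles per 100 g: C: 9.93/12.011 = 0.8267, Cl: 58.64/35.453 = 1.654, F: 31.42/18.998 = 1.6539
Raw ratio (divide by min = 0.8267): C: 1.0, Cl: 2.001, F: 2.0
Multiply by 1 to clear fractions: C: 1.0 ~= 1, Cl: 2.001 ~= 2, F: 2.0 ~= 2
Reduce by GCD to get the simplest whole-number ratio:

1:2:2


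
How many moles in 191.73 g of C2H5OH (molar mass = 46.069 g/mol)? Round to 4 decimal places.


n = mass / M
n = 191.73 / 46.069
n = 4.16180078 mol, rounded to 4 dp:

4.1618 mol


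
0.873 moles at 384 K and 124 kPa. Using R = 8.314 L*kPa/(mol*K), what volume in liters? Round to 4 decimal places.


PV = nRT, solve for V = nRT / P.
nRT = 0.873 * 8.314 * 384 = 2787.1188
V = 2787.1188 / 124
V = 22.47676452 L, rounded to 4 dp:

22.4768 L


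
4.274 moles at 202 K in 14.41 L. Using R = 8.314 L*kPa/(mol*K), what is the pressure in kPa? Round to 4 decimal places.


PV = nRT, solve for P = nRT / V.
nRT = 4.274 * 8.314 * 202 = 7177.8753
P = 7177.8753 / 14.41
P = 498.11764747 kPa, rounded to 4 dp:

498.1176 kPa
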